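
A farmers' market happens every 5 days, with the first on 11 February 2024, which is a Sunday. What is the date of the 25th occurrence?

The 25th occurrence is 24 intervals after the first: 24 × 5 = 120 days after 11 February 2024.
February has 29 days — 18 days to the end of February leaves 102.
March has 31 days (71 left).
April has 30 days (41 left).
May has 31 days (10 left).
10 days into June → 10 June 2024.

10 June 2024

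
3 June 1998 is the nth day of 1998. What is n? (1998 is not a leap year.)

154

Days in months before June: 31 + 28 + 31 + 30 + 31 = 151.
Plus 3 days into June → day 154.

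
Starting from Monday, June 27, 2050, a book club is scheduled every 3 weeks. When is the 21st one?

August 21, 2051

The 21st occurrence is 20 intervals after the first: 20 × 21 = 420 days after June 27, 2050.
June has 30 days — 3 days to the end of June leaves 417.
From end of June to end of 2050 is 184 days (233 left).
January has 31 days (202 left).
February has 28 days (174 left).
March has 31 days (143 left).
April has 30 days (113 left).
May has 31 days (82 left).
June has 30 days (52 left).
July has 31 days (21 left).
21 days into August → August 21, 2051.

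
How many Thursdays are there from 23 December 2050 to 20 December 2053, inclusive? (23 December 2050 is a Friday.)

156

23 December 2050 is a Friday; the first Thursday on or after it is 29 December 2050 (6 days later).
From 29 December 2050 to 20 December 2053: 2 + 365 + 366 + 354 = 1087 days (rest of 2050, 2051, 2052, to 20 December 2053 in 2053).
1087 ÷ 7 = 155 full weeks with remainder 2, so 155 more Thursdays after the first → 156.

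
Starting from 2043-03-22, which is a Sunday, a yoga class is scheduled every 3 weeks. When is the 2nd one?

The 2nd occurrence is 1 interval after the first: 1 × 21 = 21 days after 2043-03-22.
March has 31 days — 9 days to the end of March leaves 12.
12 days into April → 2043-04-12.

2043-04-12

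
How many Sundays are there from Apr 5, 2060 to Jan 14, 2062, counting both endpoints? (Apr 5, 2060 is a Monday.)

92

Apr 5, 2060 is a Monday; the first Sunday on or after it is Apr 11, 2060 (6 days later).
From Apr 11, 2060 to Jan 14, 2062: 264 + 365 + 14 = 643 days (rest of 2060, 2061, to Jan 14, 2062 in 2062).
643 ÷ 7 = 91 full weeks with remainder 6, so 91 more Sundays after the first → 92.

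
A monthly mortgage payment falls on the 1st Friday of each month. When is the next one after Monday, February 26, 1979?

March 2, 1979

February 1979 starts on a Thursday, so its 1st Friday is February 2, 1979 (1 day in).
That is not after February 26, 1979, so look at March 1979.
March 1979 starts on a Thursday, so its 1st Friday is March 2, 1979 (1 day in).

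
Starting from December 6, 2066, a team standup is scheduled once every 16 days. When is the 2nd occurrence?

The 2nd occurrence is 1 interval after the first: 1 × 16 = 16 days after December 6, 2066.
16 days later is December 22, 2066.

December 22, 2066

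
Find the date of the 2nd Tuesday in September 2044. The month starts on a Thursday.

September 2044 begins on a Thursday, so the first Tuesday is September 6 (5 days later).
The 2nd Tuesday is 1 weeks later: 6 + 7 = 13.

September 13, 2044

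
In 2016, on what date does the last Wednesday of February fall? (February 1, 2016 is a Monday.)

February 2016 begins on a Monday, so the first Wednesday is February 3 (2 days later).
February 2016 has 29 days. Adding weeks: 3, 10, 17, 24 — the last one ≤ 29 is the 24th.

2016-02-24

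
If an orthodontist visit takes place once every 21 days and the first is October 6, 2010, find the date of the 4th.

December 8, 2010

The 4th occurrence is 3 intervals after the first: 3 × 21 = 63 days after October 6, 2010.
October has 31 days — 25 days to the end of October leaves 38.
November has 30 days (8 left).
8 days into December → December 8, 2010.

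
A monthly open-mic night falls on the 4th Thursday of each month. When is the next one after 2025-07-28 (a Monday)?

July 2025 starts on a Tuesday; its first Thursday is the 3rd, so the 4th Thursday is the 24th — 2025-07-24.
That is not after 2025-07-28, so look at August 2025.
August 2025 starts on a Friday; its first Thursday is the 7th, so the 4th Thursday is the 28th — 2025-08-28.

2025-08-28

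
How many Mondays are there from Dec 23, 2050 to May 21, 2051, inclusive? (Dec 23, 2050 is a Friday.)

21

Dec 23, 2050 is a Friday; the first Monday on or after it is Dec 26, 2050 (3 days later).
From Dec 26, 2050 to May 21, 2051: 5 + 31 + 28 + 31 + 30 + 21 = 146 days (rest of Dec, Jan, Feb, Mar, Apr, May).
146 ÷ 7 = 20 full weeks with remainder 6, so 20 more Mondays after the first → 21.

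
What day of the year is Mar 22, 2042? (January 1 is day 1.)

81

Days in months before Mar: 31 + 28 = 59.
Plus 22 days into Mar → day 81.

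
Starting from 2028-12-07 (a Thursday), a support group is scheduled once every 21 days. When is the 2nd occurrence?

The 2nd occurrence is 1 interval after the first: 1 × 21 = 21 days after 2028-12-07.
21 days later is 2028-12-28.

2028-12-28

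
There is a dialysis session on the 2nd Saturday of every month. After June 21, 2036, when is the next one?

July 12, 2036

June 2036 starts on a Sunday; its first Saturday is the 7th, so the 2nd Saturday is the 14th — June 14, 2036.
That is not after June 21, 2036, so look at July 2036.
July 2036 starts on a Tuesday; its first Saturday is the 5th, so the 2nd Saturday is the 12th — July 12, 2036.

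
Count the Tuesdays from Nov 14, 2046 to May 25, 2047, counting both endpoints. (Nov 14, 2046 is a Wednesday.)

Nov 14, 2046 is a Wednesday; the first Tuesday on or after it is Nov 20, 2046 (6 days later).
From Nov 20, 2046 to May 25, 2047: 10 + 31 + 31 + 28 + 31 + 30 + 25 = 186 days (rest of Nov, Dec, Jan, Feb, Mar, Apr, May).
186 ÷ 7 = 26 full weeks with remainder 4, so 26 more Tuesdays after the first → 27.

27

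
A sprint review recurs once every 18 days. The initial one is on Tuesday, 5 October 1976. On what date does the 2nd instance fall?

The 2nd occurrence is 1 interval after the first: 1 × 18 = 18 days after 5 October 1976.
18 days later is 23 October 1976.

23 October 1976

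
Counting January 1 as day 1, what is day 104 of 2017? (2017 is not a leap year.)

Jan has 31 days (104 − 31 = 73 remain).
Feb has 28 days (73 − 28 = 45 remain).
Mar has 31 days (45 − 31 = 14 remain).
14 into Apr → Apr 14.

Apr 14, 2017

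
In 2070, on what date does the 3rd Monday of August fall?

August 18, 2070

The first Monday of August 2070 is August 4.
The 3rd Monday is 2 weeks later: 4 + 14 = 18.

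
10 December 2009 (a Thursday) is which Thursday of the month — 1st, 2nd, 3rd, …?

2nd

Day 10 falls in week ⌈10/7⌉ of the month.
Days 1–7 hold the 1st Thursday, 8–14 the 2nd, 15–21 the 3rd, 22–28 the 4th, 29–31 the 5th.
10 is in the range for the 2nd.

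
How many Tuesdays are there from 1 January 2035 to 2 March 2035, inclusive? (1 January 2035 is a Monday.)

9

1 January 2035 is a Monday; the first Tuesday on or after it is 2 January 2035 (1 day later).
From 2 January 2035 to 2 March 2035: 29 + 28 + 2 = 59 days (rest of January, February, March).
59 ÷ 7 = 8 full weeks with remainder 3, so 8 more Tuesdays after the first → 9.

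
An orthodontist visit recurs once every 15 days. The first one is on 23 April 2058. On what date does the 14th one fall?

4 November 2058

The 14th occurrence is 13 intervals after the first: 13 × 15 = 195 days after 23 April 2058.
April has 30 days — 7 days to the end of April leaves 188.
May has 31 days (157 left).
June has 30 days (127 left).
July has 31 days (96 left).
August has 31 days (65 left).
September has 30 days (35 left).
October has 31 days (4 left).
4 days into November → 4 November 2058.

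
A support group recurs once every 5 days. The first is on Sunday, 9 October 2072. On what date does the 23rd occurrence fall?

27 January 2073

The 23rd occurrence is 22 intervals after the first: 22 × 5 = 110 days after 9 October 2072.
October has 31 days — 22 days to the end of October leaves 88.
November has 30 days (58 left).
December has 31 days (27 left).
27 days into January → 27 January 2073.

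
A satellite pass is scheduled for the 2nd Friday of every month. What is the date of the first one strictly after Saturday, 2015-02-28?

2015-03-13

February 2015 starts on a Sunday; its first Friday is the 6th, so the 2nd Friday is the 13th — 2015-02-13.
That is not after 2015-02-28, so look at March 2015.
March 2015 starts on a Sunday; its first Friday is the 6th, so the 2nd Friday is the 13th — 2015-03-13.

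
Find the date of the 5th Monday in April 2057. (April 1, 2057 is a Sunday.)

2057-04-30

April 2057 begins on a Sunday, so the first Monday is April 2 (1 day later).
The 5th Monday is 4 weeks later: 2 + 28 = 30.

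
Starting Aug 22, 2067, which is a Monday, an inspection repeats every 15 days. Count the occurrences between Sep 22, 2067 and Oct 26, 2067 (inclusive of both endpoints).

2

Occurrences land 15·i days after Aug 22, 2067 for i = 0, 1, 2, …
Sep 22, 2067 is 31 days after the start; 31 ÷ 15 = 2 remainder 1; since the remainder is 1, round up to i = 3. First occurrence in the window: #4 on Oct 6, 2067 (3×15 = 45 days in).
Oct 26, 2067 is 65 days after the start; 65 ÷ 15 = 4 remainder 5. Last occurrence in the window: #5 on Oct 21, 2067.
Occurrences #4 through #5: 2 in total.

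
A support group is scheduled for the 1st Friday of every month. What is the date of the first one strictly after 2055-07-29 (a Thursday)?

2055-08-06

July 2055 starts on a Thursday, so its 1st Friday is 2055-07-02 (1 day in).
That is not after 2055-07-29, so look at August 2055.
August 2055 starts on a Sunday, so its 1st Friday is 2055-08-06 (5 days in).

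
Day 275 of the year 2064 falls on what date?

January has 31 days (275 − 31 = 244 remain).
February has 29 days (244 − 29 = 215 remain).
March has 31 days (215 − 31 = 184 remain).
April has 30 days (184 − 30 = 154 remain).
May has 31 days (154 − 31 = 123 remain).
June has 30 days (123 − 30 = 93 remain).
July has 31 days (93 − 31 = 62 remain).
August has 31 days (62 − 31 = 31 remain).
September has 30 days (31 − 30 = 1 remain).
1 into October → October 1.

2064-10-01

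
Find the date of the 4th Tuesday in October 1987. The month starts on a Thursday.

27 October 1987

October 1987 begins on a Thursday, so the first Tuesday is October 6 (5 days later).
The 4th Tuesday is 3 weeks later: 6 + 21 = 27.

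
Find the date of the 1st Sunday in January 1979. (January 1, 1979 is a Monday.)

1979-01-07

January 1979 begins on a Monday, so the first Sunday is January 7 (6 days later).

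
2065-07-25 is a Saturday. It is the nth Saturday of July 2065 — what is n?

Day 25 falls in week ⌈25/7⌉ of the month.
Days 1–7 hold the 1st Saturday, 8–14 the 2nd, 15–21 the 3rd, 22–28 the 4th, 29–31 the 5th.
25 is in the range for the 4th.

4th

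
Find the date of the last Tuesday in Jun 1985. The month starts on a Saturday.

Jun 1985 begins on a Saturday, so the first Tuesday is Jun 4 (3 days later).
Jun 1985 has 30 days. Adding weeks: 4, 11, 18, 25 — the last one ≤ 30 is the 25th.

Jun 25, 1985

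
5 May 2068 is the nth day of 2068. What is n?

126

Days in months before May: 31 + 29 + 31 + 30 = 121.
Plus 5 days into May → day 126.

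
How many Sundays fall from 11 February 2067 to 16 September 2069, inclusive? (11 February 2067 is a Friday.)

11 February 2067 is a Friday; the first Sunday on or after it is 13 February 2067 (2 days later).
From 13 February 2067 to 16 September 2069: 321 + 366 + 259 = 946 days (rest of 2067, 2068, to 16 September 2069 in 2069).
946 ÷ 7 = 135 full weeks with remainder 1, so 135 more Sundays after the first → 136.

136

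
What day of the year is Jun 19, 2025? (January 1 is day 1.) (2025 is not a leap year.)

170

Days in months before Jun: 31 + 28 + 31 + 30 + 31 = 151.
Plus 19 days into Jun → day 170.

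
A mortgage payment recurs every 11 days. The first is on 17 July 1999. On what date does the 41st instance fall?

29 September 2000

The 41st occurrence is 40 intervals after the first: 40 × 11 = 440 days after 17 July 1999.
July has 31 days — 14 days to the end of July leaves 426.
From end of July to end of 1999 is 153 days (273 left).
January has 31 days (242 left).
February has 29 days (213 left).
March has 31 days (182 left).
April has 30 days (152 left).
May has 31 days (121 left).
June has 30 days (91 left).
July has 31 days (60 left).
August has 31 days (29 left).
29 days into September → 29 September 2000.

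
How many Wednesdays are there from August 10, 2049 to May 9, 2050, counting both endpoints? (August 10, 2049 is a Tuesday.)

39

August 10, 2049 is a Tuesday; the first Wednesday on or after it is August 11, 2049 (1 day later).
From August 11, 2049 to May 9, 2050: 20 + 30 + 31 + 30 + 31 + 31 + 28 + 31 + 30 + 9 = 271 days (rest of August, September, October, November, December, January, February, March, April, May).
271 ÷ 7 = 38 full weeks with remainder 5, so 38 more Wednesdays after the first → 39.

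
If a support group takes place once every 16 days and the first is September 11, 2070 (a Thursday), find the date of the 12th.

The 12th occurrence is 11 intervals after the first: 11 × 16 = 176 days after September 11, 2070.
September has 30 days — 19 days to the end of September leaves 157.
October has 31 days (126 left).
November has 30 days (96 left).
December has 31 days (65 left).
January has 31 days (34 left).
February has 28 days (6 left).
6 days into March → March 6, 2071.

March 6, 2071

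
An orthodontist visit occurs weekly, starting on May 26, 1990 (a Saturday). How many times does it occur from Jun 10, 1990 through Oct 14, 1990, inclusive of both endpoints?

18

Occurrences land 7·i days after May 26, 1990 for i = 0, 1, 2, …
Jun 10, 1990 is 15 days after the start; 15 ÷ 7 = 2 remainder 1; since the remainder is 1, round up to i = 3. First occurrence in the window: #4 on Jun 16, 1990 (3×7 = 21 days in).
Oct 14, 1990 is 141 days after the start; 141 ÷ 7 = 20 remainder 1. Last occurrence in the window: #21 on Oct 13, 1990.
Occurrences #4 through #21: 18 in total.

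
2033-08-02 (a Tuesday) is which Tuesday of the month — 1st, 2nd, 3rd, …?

Day 2 falls in week ⌈2/7⌉ of the month.
Days 1–7 hold the 1st Tuesday, 8–14 the 2nd, 15–21 the 3rd, 22–28 the 4th, 29–31 the 5th.
2 is in the range for the 1st.

1st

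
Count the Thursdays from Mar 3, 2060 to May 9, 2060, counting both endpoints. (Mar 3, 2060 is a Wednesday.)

Mar 3, 2060 is a Wednesday; the first Thursday on or after it is Mar 4, 2060 (1 day later).
From Mar 4, 2060 to May 9, 2060: 27 + 30 + 9 = 66 days (rest of Mar, Apr, May).
66 ÷ 7 = 9 full weeks with remainder 3, so 9 more Thursdays after the first → 10.

10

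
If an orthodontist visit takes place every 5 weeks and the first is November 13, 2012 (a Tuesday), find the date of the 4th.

February 26, 2013

The 4th occurrence is 3 intervals after the first: 3 × 35 = 105 days after November 13, 2012.
November has 30 days — 17 days to the end of November leaves 88.
December has 31 days (57 left).
January has 31 days (26 left).
26 days into February → February 26, 2013.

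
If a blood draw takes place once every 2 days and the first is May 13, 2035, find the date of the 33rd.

Jul 16, 2035

The 33rd occurrence is 32 intervals after the first: 32 × 2 = 64 days after May 13, 2035.
May has 31 days — 18 days to the end of May leaves 46.
Jun has 30 days (16 left).
16 days into Jul → Jul 16, 2035.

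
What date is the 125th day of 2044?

January has 31 days (125 − 31 = 94 remain).
February has 29 days (94 − 29 = 65 remain).
March has 31 days (65 − 31 = 34 remain).
April has 30 days (34 − 30 = 4 remain).
4 into May → May 4.

4 May 2044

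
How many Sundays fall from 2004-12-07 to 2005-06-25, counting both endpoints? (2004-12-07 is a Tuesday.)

28

2004-12-07 is a Tuesday; the first Sunday on or after it is 2004-12-12 (5 days later).
From 2004-12-12 to 2005-06-25: 19 + 31 + 28 + 31 + 30 + 31 + 25 = 195 days (rest of December, January, February, March, April, May, June).
195 ÷ 7 = 27 full weeks with remainder 6, so 27 more Sundays after the first → 28.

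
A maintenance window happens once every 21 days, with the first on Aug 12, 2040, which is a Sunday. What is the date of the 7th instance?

The 7th occurrence is 6 intervals after the first: 6 × 21 = 126 days after Aug 12, 2040.
Aug has 31 days — 19 days to the end of Aug leaves 107.
Sep has 30 days (77 left).
Oct has 31 days (46 left).
Nov has 30 days (16 left).
16 days into Dec → Dec 16, 2040.

Dec 16, 2040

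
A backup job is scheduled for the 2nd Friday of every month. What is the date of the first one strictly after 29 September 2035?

12 October 2035

September 2035 starts on a Saturday; its first Friday is the 7th, so the 2nd Friday is the 14th — 14 September 2035.
That is not after 29 September 2035, so look at October 2035.
October 2035 starts on a Monday; its first Friday is the 5th, so the 2nd Friday is the 12th — 12 October 2035.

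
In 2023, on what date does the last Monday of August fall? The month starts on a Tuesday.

2023-08-28

August 2023 begins on a Tuesday, so the first Monday is August 7 (6 days later).
August 2023 has 31 days. Adding weeks: 7, 14, 21, 28 — the last one ≤ 31 is the 28th.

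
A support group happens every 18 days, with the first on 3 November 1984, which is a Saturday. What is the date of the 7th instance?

The 7th occurrence is 6 intervals after the first: 6 × 18 = 108 days after 3 November 1984.
November has 30 days — 27 days to the end of November leaves 81.
December has 31 days (50 left).
January has 31 days (19 left).
19 days into February → 19 February 1985.

19 February 1985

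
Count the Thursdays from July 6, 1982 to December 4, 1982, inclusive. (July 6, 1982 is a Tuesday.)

22

July 6, 1982 is a Tuesday; the first Thursday on or after it is July 8, 1982 (2 days later).
From July 8, 1982 to December 4, 1982: 23 + 31 + 30 + 31 + 30 + 4 = 149 days (rest of July, August, September, October, November, December).
149 ÷ 7 = 21 full weeks with remainder 2, so 21 more Thursdays after the first → 22.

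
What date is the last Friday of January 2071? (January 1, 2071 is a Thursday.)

January 2071 begins on a Thursday, so the first Friday is January 2 (1 day later).
January 2071 has 31 days. Adding weeks: 2, 9, 16, 23, 30 — the last one ≤ 31 is the 30th.

2071-01-30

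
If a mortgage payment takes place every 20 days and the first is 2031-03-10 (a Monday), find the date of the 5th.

2031-05-29

The 5th occurrence is 4 intervals after the first: 4 × 20 = 80 days after 2031-03-10.
March has 31 days — 21 days to the end of March leaves 59.
April has 30 days (29 left).
29 days into May → 2031-05-29.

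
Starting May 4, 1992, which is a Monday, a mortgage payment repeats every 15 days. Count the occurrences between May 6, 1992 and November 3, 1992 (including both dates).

12

Occurrences land 15·i days after May 4, 1992 for i = 0, 1, 2, …
May 6, 1992 is 2 days after the start; 2 ÷ 15 = 0 remainder 2; since the remainder is 2, round up to i = 1. First occurrence in the window: #2 on May 19, 1992 (1×15 = 15 days in).
November 3, 1992 is 183 days after the start; 183 ÷ 15 = 12 remainder 3. Last occurrence in the window: #13 on October 31, 1992.
Occurrences #2 through #13: 12 in total.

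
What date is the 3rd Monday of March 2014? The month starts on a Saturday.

17 March 2014

March 2014 begins on a Saturday, so the first Monday is March 3 (2 days later).
The 3rd Monday is 2 weeks later: 3 + 14 = 17.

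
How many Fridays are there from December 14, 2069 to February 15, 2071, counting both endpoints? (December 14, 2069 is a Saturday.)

61

December 14, 2069 is a Saturday; the first Friday on or after it is December 20, 2069 (6 days later).
From December 20, 2069 to February 15, 2071: 11 + 365 + 46 = 422 days (rest of 2069, 2070, to February 15, 2071 in 2071).
422 ÷ 7 = 60 full weeks with remainder 2, so 60 more Fridays after the first → 61.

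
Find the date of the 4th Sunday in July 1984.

22 July 1984

The first Sunday of July 1984 is July 1.
The 4th Sunday is 3 weeks later: 1 + 21 = 22.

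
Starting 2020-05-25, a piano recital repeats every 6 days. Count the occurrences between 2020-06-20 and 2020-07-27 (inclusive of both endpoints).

6

Occurrences land 6·i days after 2020-05-25 for i = 0, 1, 2, …
2020-06-20 is 26 days after the start; 26 ÷ 6 = 4 remainder 2; since the remainder is 2, round up to i = 5. First occurrence in the window: #6 on 2020-06-24 (5×6 = 30 days in).
2020-07-27 is 63 days after the start; 63 ÷ 6 = 10 remainder 3. Last occurrence in the window: #11 on 2020-07-24.
Occurrences #6 through #11: 6 in total.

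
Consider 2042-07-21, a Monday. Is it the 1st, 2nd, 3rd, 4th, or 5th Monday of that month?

3rd

Day 21 falls in week ⌈21/7⌉ of the month.
Days 1–7 hold the 1st Monday, 8–14 the 2nd, 15–21 the 3rd, 22–28 the 4th, 29–31 the 5th.
21 is in the range for the 3rd.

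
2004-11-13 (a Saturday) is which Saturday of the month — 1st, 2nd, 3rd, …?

2nd

Day 13 falls in week ⌈13/7⌉ of the month.
Days 1–7 hold the 1st Saturday, 8–14 the 2nd, 15–21 the 3rd, 22–28 the 4th, 29–31 the 5th.
13 is in the range for the 2nd.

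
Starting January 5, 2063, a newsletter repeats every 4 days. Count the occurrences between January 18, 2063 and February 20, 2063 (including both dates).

8

Occurrences land 4·i days after January 5, 2063 for i = 0, 1, 2, …
January 18, 2063 is 13 days after the start; 13 ÷ 4 = 3 remainder 1; since the remainder is 1, round up to i = 4. First occurrence in the window: #5 on January 21, 2063 (4×4 = 16 days in).
February 20, 2063 is 46 days after the start; 46 ÷ 4 = 11 remainder 2. Last occurrence in the window: #12 on February 18, 2063.
Occurrences #5 through #12: 8 in total.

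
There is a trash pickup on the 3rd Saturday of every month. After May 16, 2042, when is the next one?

May 17, 2042

May 2042 starts on a Thursday; its first Saturday is the 3rd, so the 3rd Saturday is the 17th — May 17, 2042.
May 17, 2042 is after May 16, 2042, so that is the next one.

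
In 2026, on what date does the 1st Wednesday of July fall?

July 2026 begins on a Wednesday, so the first Wednesday is July 1.

2026-07-01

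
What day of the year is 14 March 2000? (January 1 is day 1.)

Days in months before March: 31 + 29 = 60.
Plus 14 days into March → day 74.

74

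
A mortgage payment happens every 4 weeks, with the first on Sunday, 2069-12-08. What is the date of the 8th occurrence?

The 8th occurrence is 7 intervals after the first: 7 × 28 = 196 days after 2069-12-08.
December has 31 days — 23 days to the end of December leaves 173.
January has 31 days (142 left).
February has 28 days (114 left).
March has 31 days (83 left).
April has 30 days (53 left).
May has 31 days (22 left).
22 days into June → 2070-06-22.

2070-06-22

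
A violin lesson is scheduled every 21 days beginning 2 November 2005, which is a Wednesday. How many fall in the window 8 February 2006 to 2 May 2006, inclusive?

Occurrences land 21·i days after 2 November 2005 for i = 0, 1, 2, …
8 February 2006 is 98 days after the start; 98 ÷ 21 = 4 remainder 14; since the remainder is 14, round up to i = 5. First occurrence in the window: #6 on 15 February 2006 (5×21 = 105 days in).
2 May 2006 is 181 days after the start; 181 ÷ 21 = 8 remainder 13. Last occurrence in the window: #9 on 19 April 2006.
Occurrences #6 through #9: 4 in total.

4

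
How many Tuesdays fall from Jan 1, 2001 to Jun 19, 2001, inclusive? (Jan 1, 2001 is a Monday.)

25

Jan 1, 2001 is a Monday; the first Tuesday on or after it is Jan 2, 2001 (1 day later).
From Jan 2, 2001 to Jun 19, 2001: 29 + 28 + 31 + 30 + 31 + 19 = 168 days (rest of Jan, Feb, Mar, Apr, May, Jun).
168 ÷ 7 = 24 full weeks with remainder 0, so 24 more Tuesdays after the first → 25.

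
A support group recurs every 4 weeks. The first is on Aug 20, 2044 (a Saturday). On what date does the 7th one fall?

Feb 4, 2045

The 7th occurrence is 6 intervals after the first: 6 × 28 = 168 days after Aug 20, 2044.
Aug has 31 days — 11 days to the end of Aug leaves 157.
Sep has 30 days (127 left).
Oct has 31 days (96 left).
Nov has 30 days (66 left).
Dec has 31 days (35 left).
Jan has 31 days (4 left).
4 days into Feb → Feb 4, 2045.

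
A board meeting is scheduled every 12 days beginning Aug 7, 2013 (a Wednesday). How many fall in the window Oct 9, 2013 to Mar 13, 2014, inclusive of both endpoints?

Occurrences land 12·i days after Aug 7, 2013 for i = 0, 1, 2, …
Oct 9, 2013 is 63 days after the start; 63 ÷ 12 = 5 remainder 3; since the remainder is 3, round up to i = 6. First occurrence in the window: #7 on Oct 18, 2013 (6×12 = 72 days in).
Mar 13, 2014 is 218 days after the start; 218 ÷ 12 = 18 remainder 2. Last occurrence in the window: #19 on Mar 11, 2014.
Occurrences #7 through #19: 13 in total.

13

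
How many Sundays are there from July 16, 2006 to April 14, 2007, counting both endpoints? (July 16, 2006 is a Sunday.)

July 16, 2006 is a Sunday; the first Sunday on or after it is July 16, 2006.
From July 16, 2006 to April 14, 2007: 15 + 31 + 30 + 31 + 30 + 31 + 31 + 28 + 31 + 14 = 272 days (rest of July, August, September, October, November, December, January, February, March, April).
272 ÷ 7 = 38 full weeks with remainder 6, so 38 more Sundays after the first → 39.

39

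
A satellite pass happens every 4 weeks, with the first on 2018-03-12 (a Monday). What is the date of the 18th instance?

The 18th occurrence is 17 intervals after the first: 17 × 28 = 476 days after 2018-03-12.
March has 31 days — 19 days to the end of March leaves 457.
From end of March to end of 2018 is 275 days (182 left).
January has 31 days (151 left).
February has 28 days (123 left).
March has 31 days (92 left).
April has 30 days (62 left).
May has 31 days (31 left).
June has 30 days (1 left).
1 day into July → 2019-07-01.

2019-07-01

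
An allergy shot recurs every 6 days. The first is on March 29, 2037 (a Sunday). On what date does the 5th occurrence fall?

The 5th occurrence is 4 intervals after the first: 4 × 6 = 24 days after March 29, 2037.
March has 31 days — 2 days to the end of March leaves 22.
22 days into April → April 22, 2037.

April 22, 2037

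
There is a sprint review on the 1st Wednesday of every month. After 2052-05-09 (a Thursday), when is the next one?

May 2052 starts on a Wednesday, so its 1st Wednesday is 2052-05-01.
That is not after 2052-05-09, so look at June 2052.
June 2052 starts on a Saturday, so its 1st Wednesday is 2052-06-05 (4 days in).

2052-06-05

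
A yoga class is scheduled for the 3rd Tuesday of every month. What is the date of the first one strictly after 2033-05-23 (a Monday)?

May 2033 starts on a Sunday; its first Tuesday is the 3rd, so the 3rd Tuesday is the 17th — 2033-05-17.
That is not after 2033-05-23, so look at June 2033.
June 2033 starts on a Wednesday; its first Tuesday is the 7th, so the 3rd Tuesday is the 21st — 2033-06-21.

2033-06-21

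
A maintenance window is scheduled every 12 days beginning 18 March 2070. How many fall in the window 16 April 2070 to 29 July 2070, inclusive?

9

Occurrences land 12·i days after 18 March 2070 for i = 0, 1, 2, …
16 April 2070 is 29 days after the start; 29 ÷ 12 = 2 remainder 5; since the remainder is 5, round up to i = 3. First occurrence in the window: #4 on 23 April 2070 (3×12 = 36 days in).
29 July 2070 is 133 days after the start; 133 ÷ 12 = 11 remainder 1. Last occurrence in the window: #12 on 28 July 2070.
Occurrences #4 through #12: 9 in total.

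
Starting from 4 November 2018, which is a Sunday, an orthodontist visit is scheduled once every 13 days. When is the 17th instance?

The 17th occurrence is 16 intervals after the first: 16 × 13 = 208 days after 4 November 2018.
November has 30 days — 26 days to the end of November leaves 182.
December has 31 days (151 left).
January has 31 days (120 left).
February has 28 days (92 left).
March has 31 days (61 left).
April has 30 days (31 left).
31 days into May → 31 May 2019.

31 May 2019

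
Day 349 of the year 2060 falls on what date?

Jan has 31 days (349 − 31 = 318 remain).
Feb has 29 days (318 − 29 = 289 remain).
Mar has 31 days (289 − 31 = 258 remain).
Apr has 30 days (258 − 30 = 228 remain).
May has 31 days (228 − 31 = 197 remain).
Jun has 30 days (197 − 30 = 167 remain).
Jul has 31 days (167 − 31 = 136 remain).
Aug has 31 days (136 − 31 = 105 remain).
Sep has 30 days (105 − 30 = 75 remain).
Oct has 31 days (75 − 31 = 44 remain).
Nov has 30 days (44 − 30 = 14 remain).
14 into Dec → Dec 14.

Dec 14, 2060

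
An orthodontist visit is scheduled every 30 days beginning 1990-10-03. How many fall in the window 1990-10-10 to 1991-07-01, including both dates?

Occurrences land 30·i days after 1990-10-03 for i = 0, 1, 2, …
1990-10-10 is 7 days after the start; 7 ÷ 30 = 0 remainder 7; since the remainder is 7, round up to i = 1. First occurrence in the window: #2 on 1990-11-02 (1×30 = 30 days in).
1991-07-01 is 271 days after the start; 271 ÷ 30 = 9 remainder 1. Last occurrence in the window: #10 on 1991-06-30.
Occurrences #2 through #10: 9 in total.

9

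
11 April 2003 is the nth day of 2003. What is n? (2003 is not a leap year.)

Days in months before April: 31 + 28 + 31 = 90.
Plus 11 days into April → day 101.

101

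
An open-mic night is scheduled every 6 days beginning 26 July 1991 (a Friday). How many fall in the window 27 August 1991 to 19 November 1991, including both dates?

14

Occurrences land 6·i days after 26 July 1991 for i = 0, 1, 2, …
27 August 1991 is 32 days after the start; 32 ÷ 6 = 5 remainder 2; since the remainder is 2, round up to i = 6. First occurrence in the window: #7 on 31 August 1991 (6×6 = 36 days in).
19 November 1991 is 116 days after the start; 116 ÷ 6 = 19 remainder 2. Last occurrence in the window: #20 on 17 November 1991.
Occurrences #7 through #20: 14 in total.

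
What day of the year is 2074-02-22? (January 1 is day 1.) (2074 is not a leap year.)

53

Days in months before February: 31 = 31.
Plus 22 days into February → day 53.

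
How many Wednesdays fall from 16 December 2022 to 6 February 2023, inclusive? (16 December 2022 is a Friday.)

16 December 2022 is a Friday; the first Wednesday on or after it is 21 December 2022 (5 days later).
From 21 December 2022 to 6 February 2023: 10 + 31 + 6 = 47 days (rest of December, January, February).
47 ÷ 7 = 6 full weeks with remainder 5, so 6 more Wednesdays after the first → 7.

7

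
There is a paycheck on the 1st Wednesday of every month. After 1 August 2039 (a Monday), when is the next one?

August 2039 starts on a Monday, so its 1st Wednesday is 3 August 2039 (2 days in).
3 August 2039 is after 1 August 2039, so that is the next one.

3 August 2039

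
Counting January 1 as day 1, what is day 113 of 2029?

January has 31 days (113 − 31 = 82 remain).
February has 28 days (82 − 28 = 54 remain).
March has 31 days (54 − 31 = 23 remain).
23 into April → April 23.

April 23, 2029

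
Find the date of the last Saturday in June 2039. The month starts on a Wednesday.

25 June 2039

June 2039 begins on a Wednesday, so the first Saturday is June 4 (3 days later).
June 2039 has 30 days. Adding weeks: 4, 11, 18, 25 — the last one ≤ 30 is the 25th.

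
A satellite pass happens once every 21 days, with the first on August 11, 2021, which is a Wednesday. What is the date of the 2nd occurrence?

September 1, 2021

The 2nd occurrence is 1 interval after the first: 1 × 21 = 21 days after August 11, 2021.
August has 31 days — 20 days to the end of August leaves 1.
1 day into September → September 1, 2021.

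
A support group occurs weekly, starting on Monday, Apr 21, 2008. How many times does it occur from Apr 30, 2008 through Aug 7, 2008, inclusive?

Occurrences land 7·i days after Apr 21, 2008 for i = 0, 1, 2, …
Apr 30, 2008 is 9 days after the start; 9 ÷ 7 = 1 remainder 2; since the remainder is 2, round up to i = 2. First occurrence in the window: #3 on May 5, 2008 (2×7 = 14 days in).
Aug 7, 2008 is 108 days after the start; 108 ÷ 7 = 15 remainder 3. Last occurrence in the window: #16 on Aug 4, 2008.
Occurrences #3 through #16: 14 in total.

14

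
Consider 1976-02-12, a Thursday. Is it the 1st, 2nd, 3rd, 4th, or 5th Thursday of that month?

Day 12 falls in week ⌈12/7⌉ of the month.
Days 1–7 hold the 1st Thursday, 8–14 the 2nd, 15–21 the 3rd, 22–28 the 4th, 29–31 the 5th.
12 is in the range for the 2nd.

2nd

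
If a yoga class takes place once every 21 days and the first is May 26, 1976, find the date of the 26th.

November 2, 1977

The 26th occurrence is 25 intervals after the first: 25 × 21 = 525 days after May 26, 1976.
May has 31 days — 5 days to the end of May leaves 520.
From end of May to end of 1976 is 214 days (306 left).
January has 31 days (275 left).
February has 28 days (247 left).
March has 31 days (216 left).
April has 30 days (186 left).
May has 31 days (155 left).
June has 30 days (125 left).
July has 31 days (94 left).
August has 31 days (63 left).
September has 30 days (33 left).
October has 31 days (2 left).
2 days into November → November 2, 1977.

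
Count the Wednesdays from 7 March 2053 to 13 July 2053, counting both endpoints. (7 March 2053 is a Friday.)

18

7 March 2053 is a Friday; the first Wednesday on or after it is 12 March 2053 (5 days later).
From 12 March 2053 to 13 July 2053: 19 + 30 + 31 + 30 + 13 = 123 days (rest of March, April, May, June, July).
123 ÷ 7 = 17 full weeks with remainder 4, so 17 more Wednesdays after the first → 18.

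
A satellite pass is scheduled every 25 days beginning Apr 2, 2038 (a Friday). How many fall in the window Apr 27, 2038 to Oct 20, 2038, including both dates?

Occurrences land 25·i days after Apr 2, 2038 for i = 0, 1, 2, …
Apr 27, 2038 is 25 days after the start; 25 ÷ 25 = 1 remainder 0. First occurrence in the window: #2 on Apr 27, 2038 (1×25 = 25 days in).
Oct 20, 2038 is 201 days after the start; 201 ÷ 25 = 8 remainder 1. Last occurrence in the window: #9 on Oct 19, 2038.
Occurrences #2 through #9: 8 in total.

8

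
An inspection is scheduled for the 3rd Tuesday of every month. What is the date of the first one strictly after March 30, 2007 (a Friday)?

March 2007 starts on a Thursday; its first Tuesday is the 6th, so the 3rd Tuesday is the 20th — March 20, 2007.
That is not after March 30, 2007, so look at April 2007.
April 2007 starts on a Sunday; its first Tuesday is the 3rd, so the 3rd Tuesday is the 17th — April 17, 2007.

April 17, 2007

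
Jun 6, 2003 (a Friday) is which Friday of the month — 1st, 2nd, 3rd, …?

Day 6 falls in week ⌈6/7⌉ of the month.
Days 1–7 hold the 1st Friday, 8–14 the 2nd, 15–21 the 3rd, 22–28 the 4th, 29–31 the 5th.
6 is in the range for the 1st.

1st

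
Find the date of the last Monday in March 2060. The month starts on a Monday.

March 29, 2060

March 2060 begins on a Monday, so the first Monday is March 1.
March 2060 has 31 days. Adding weeks: 1, 8, 15, 22, 29 — the last one ≤ 31 is the 29th.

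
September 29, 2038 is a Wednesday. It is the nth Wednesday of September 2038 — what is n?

Day 29 falls in week ⌈29/7⌉ of the month.
Days 1–7 hold the 1st Wednesday, 8–14 the 2nd, 15–21 the 3rd, 22–28 the 4th, 29–31 the 5th.
29 is in the range for the 5th.

5th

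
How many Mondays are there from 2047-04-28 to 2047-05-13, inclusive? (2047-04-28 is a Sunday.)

2047-04-28 is a Sunday; the first Monday on or after it is 2047-04-29 (1 day later).
From 2047-04-29 to 2047-05-13: 1 + 13 = 14 days (rest of April, May).
14 ÷ 7 = 2 full weeks with remainder 0, so 2 more Mondays after the first → 3.

3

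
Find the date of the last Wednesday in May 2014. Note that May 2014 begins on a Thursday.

May 2014 begins on a Thursday, so the first Wednesday is May 7 (6 days later).
May 2014 has 31 days. Adding weeks: 7, 14, 21, 28 — the last one ≤ 31 is the 28th.

2014-05-28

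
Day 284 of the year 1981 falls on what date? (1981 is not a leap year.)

1981-10-11

January has 31 days (284 − 31 = 253 remain).
February has 28 days (253 − 28 = 225 remain).
March has 31 days (225 − 31 = 194 remain).
April has 30 days (194 − 30 = 164 remain).
May has 31 days (164 − 31 = 133 remain).
June has 30 days (133 − 30 = 103 remain).
July has 31 days (103 − 31 = 72 remain).
August has 31 days (72 − 31 = 41 remain).
September has 30 days (41 − 30 = 11 remain).
11 into October → October 11.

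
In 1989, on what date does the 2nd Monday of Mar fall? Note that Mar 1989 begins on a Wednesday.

Mar 13, 1989

Mar 1989 begins on a Wednesday, so the first Monday is Mar 6 (5 days later).
The 2nd Monday is 1 weeks later: 6 + 7 = 13.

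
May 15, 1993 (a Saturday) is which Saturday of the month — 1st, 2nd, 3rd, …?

3rd

Day 15 falls in week ⌈15/7⌉ of the month.
Days 1–7 hold the 1st Saturday, 8–14 the 2nd, 15–21 the 3rd, 22–28 the 4th, 29–31 the 5th.
15 is in the range for the 3rd.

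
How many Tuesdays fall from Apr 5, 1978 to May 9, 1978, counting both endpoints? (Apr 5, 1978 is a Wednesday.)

5

Apr 5, 1978 is a Wednesday; the first Tuesday on or after it is Apr 11, 1978 (6 days later).
From Apr 11, 1978 to May 9, 1978: 19 + 9 = 28 days (rest of Apr, May).
28 ÷ 7 = 4 full weeks with remainder 0, so 4 more Tuesdays after the first → 5.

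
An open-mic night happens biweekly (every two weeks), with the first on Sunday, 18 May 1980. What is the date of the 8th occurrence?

24 August 1980

The 8th occurrence is 7 intervals after the first: 7 × 14 = 98 days after 18 May 1980.
May has 31 days — 13 days to the end of May leaves 85.
June has 30 days (55 left).
July has 31 days (24 left).
24 days into August → 24 August 1980.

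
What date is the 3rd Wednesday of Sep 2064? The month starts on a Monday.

Sep 2064 begins on a Monday, so the first Wednesday is Sep 3 (2 days later).
The 3rd Wednesday is 2 weeks later: 3 + 14 = 17.

Sep 17, 2064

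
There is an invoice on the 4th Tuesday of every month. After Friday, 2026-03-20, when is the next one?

March 2026 starts on a Sunday; its first Tuesday is the 3rd, so the 4th Tuesday is the 24th — 2026-03-24.
2026-03-24 is after 2026-03-20, so that is the next one.

2026-03-24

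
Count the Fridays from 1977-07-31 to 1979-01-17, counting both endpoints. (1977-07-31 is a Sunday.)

76

1977-07-31 is a Sunday; the first Friday on or after it is 1977-08-05 (5 days later).
From 1977-08-05 to 1979-01-17: 148 + 365 + 17 = 530 days (rest of 1977, 1978, to 1979-01-17 in 1979).
530 ÷ 7 = 75 full weeks with remainder 5, so 75 more Fridays after the first → 76.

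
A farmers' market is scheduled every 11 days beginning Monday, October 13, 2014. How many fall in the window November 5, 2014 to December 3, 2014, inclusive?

2

Occurrences land 11·i days after October 13, 2014 for i = 0, 1, 2, …
November 5, 2014 is 23 days after the start; 23 ÷ 11 = 2 remainder 1; since the remainder is 1, round up to i = 3. First occurrence in the window: #4 on November 15, 2014 (3×11 = 33 days in).
December 3, 2014 is 51 days after the start; 51 ÷ 11 = 4 remainder 7. Last occurrence in the window: #5 on November 26, 2014.
Occurrences #4 through #5: 2 in total.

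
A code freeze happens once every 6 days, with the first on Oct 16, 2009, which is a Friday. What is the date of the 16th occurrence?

Jan 14, 2010

The 16th occurrence is 15 intervals after the first: 15 × 6 = 90 days after Oct 16, 2009.
Oct has 31 days — 15 days to the end of Oct leaves 75.
Nov has 30 days (45 left).
Dec has 31 days (14 left).
14 days into Jan → Jan 14, 2010.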